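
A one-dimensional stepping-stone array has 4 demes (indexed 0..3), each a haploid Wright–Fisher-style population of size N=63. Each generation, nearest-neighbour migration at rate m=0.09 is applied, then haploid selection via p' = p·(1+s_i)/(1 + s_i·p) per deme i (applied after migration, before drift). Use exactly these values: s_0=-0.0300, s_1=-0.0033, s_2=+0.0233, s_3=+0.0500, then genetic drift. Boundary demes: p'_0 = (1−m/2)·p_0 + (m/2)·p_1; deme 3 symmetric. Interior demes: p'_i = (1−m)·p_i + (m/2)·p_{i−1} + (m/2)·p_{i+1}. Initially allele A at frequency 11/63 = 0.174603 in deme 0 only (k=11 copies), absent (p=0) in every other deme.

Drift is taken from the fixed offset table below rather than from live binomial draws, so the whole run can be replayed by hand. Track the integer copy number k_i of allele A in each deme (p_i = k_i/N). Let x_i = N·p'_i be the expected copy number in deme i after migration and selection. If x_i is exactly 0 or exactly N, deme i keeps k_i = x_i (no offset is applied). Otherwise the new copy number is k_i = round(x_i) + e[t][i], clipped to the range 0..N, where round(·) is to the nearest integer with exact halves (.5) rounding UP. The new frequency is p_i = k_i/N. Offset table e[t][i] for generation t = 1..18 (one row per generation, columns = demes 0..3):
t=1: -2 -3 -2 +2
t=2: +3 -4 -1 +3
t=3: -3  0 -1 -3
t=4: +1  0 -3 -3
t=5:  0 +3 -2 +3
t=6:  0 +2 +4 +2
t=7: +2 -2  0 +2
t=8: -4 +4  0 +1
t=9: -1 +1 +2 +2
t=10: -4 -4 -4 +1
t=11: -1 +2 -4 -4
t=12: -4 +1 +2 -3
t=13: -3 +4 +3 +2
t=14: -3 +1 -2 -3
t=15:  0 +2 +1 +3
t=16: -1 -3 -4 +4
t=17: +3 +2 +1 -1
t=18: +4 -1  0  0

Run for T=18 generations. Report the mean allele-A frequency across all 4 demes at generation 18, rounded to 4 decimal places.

t=0: k=[11 0 0 0]
t=1: x=[10.2411 0.4934 0.0000 0.0000] k=[8 0 0 0]
t=2: x=[7.4379 0.3588 0.0000 0.0000] k=[10 0 0 0]
t=3: x=[9.3058 0.4485 0.0000 0.0000] k=[6 0 0 0]
t=4: x=[5.5733 0.2691 0.0000 0.0000] k=[7 0 0 0]
t=5: x=[6.5052 0.3140 0.0000 0.0000] k=[7 3 0 0]
t=6: x=[6.6370 3.0354 0.1381 0.0000] k=[7 5 4 0]
t=7: x=[6.7248 5.0297 3.9494 0.1890] k=[9 3 4 2]
t=8: x=[8.5035 3.3046 3.9494 2.1909] k=[5 7 4 3]
t=9: x=[4.9493 6.7550 4.1790 3.1895] k=[4 8 6 5]
t=10: x=[4.0627 7.7076 6.1720 5.2761] k=[0 4 2 6]
t=11: x=[0.1746 3.7184 2.3209 6.0829] k=[0 6 0 2]
t=12: x=[0.2619 5.4435 0.3683 2.0025] k=[0 6 2 0]
t=13: x=[0.2619 5.5333 2.1370 0.0945] k=[0 10 5 2]
t=14: x=[0.4366 9.2988 5.1988 2.2380] k=[0 10 3 0]
t=15: x=[0.4366 9.2090 3.2503 0.1417] k=[0 11 4 3]
t=16: x=[0.4803 10.1618 4.3626 3.1895] k=[0 7 0 7]
t=17: x=[0.3056 6.3511 0.6445 6.9822] k=[3 8 2 6]
t=18: x=[3.1331 7.4832 2.5048 6.0829] k=[7 6 3 6]

0.0873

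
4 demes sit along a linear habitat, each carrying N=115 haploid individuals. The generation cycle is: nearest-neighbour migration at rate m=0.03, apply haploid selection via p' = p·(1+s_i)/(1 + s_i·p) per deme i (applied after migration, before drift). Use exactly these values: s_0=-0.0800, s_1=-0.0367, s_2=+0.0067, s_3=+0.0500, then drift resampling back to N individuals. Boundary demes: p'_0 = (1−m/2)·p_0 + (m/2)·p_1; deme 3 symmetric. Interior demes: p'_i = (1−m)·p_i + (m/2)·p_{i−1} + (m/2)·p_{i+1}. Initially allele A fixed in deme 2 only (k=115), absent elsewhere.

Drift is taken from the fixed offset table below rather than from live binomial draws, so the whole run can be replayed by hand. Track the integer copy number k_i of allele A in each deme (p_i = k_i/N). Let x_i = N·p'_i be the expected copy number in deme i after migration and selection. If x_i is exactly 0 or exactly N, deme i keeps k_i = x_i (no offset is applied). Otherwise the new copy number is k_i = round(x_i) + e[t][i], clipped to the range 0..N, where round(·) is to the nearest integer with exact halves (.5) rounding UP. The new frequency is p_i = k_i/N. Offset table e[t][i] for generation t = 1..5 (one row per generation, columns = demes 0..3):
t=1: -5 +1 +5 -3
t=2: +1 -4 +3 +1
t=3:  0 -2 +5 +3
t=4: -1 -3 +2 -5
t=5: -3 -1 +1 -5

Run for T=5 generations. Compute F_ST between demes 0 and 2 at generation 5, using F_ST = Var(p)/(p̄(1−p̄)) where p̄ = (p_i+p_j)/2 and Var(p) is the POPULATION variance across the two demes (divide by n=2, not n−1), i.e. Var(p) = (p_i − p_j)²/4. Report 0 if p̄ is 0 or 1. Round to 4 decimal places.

0.9492

t=0: k=[0 0 115 0]
t=1: x=[0.0000 1.6626 111.5723 1.8099] k=[0 3 115 0]
t=2: x=[0.0414 4.4715 111.6170 1.8099] k=[1 0 115 3]
t=3: x=[0.9068 1.6771 111.6170 4.9040] k=[1 0 115 8]
t=4: x=[0.9068 1.6771 111.6915 10.0433] k=[0 0 114 5]
t=5: x=[0.0000 1.6481 110.6828 6.9467] k=[0 1 112 2]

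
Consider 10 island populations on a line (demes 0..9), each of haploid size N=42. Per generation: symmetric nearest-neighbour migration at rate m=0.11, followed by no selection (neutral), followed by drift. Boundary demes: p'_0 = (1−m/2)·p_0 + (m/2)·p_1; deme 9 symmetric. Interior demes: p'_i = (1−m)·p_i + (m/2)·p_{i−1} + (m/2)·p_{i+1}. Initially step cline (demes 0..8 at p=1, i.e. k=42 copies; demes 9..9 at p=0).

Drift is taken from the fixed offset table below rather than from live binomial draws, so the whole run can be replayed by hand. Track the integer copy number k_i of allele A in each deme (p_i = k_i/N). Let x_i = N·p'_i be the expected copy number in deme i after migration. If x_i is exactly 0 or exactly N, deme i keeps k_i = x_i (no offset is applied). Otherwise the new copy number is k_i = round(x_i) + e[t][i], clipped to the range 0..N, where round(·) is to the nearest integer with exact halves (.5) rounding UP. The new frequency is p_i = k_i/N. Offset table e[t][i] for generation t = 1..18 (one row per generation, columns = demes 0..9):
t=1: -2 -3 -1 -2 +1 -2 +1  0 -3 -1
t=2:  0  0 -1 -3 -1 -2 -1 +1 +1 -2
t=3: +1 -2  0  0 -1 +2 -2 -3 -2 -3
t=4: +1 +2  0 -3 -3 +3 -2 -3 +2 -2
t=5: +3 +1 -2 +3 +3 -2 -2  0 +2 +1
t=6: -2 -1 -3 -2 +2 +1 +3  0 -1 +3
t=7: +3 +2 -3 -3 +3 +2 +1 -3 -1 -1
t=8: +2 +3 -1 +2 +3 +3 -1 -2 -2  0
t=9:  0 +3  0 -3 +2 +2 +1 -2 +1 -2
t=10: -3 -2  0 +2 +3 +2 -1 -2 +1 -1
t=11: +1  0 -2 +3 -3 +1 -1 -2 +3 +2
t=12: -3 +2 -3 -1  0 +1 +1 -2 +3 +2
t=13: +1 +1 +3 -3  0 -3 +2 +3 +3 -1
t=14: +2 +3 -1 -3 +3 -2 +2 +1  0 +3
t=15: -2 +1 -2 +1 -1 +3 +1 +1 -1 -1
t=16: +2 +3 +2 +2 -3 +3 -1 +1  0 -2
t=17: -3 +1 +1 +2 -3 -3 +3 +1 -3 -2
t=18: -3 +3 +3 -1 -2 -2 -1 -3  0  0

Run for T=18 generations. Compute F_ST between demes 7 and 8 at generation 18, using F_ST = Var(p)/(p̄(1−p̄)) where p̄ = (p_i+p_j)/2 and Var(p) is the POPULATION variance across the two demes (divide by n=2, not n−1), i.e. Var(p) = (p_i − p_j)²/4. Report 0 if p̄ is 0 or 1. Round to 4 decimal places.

t=0: k=[42 42 42 42 42 42 42 42 42 0]
t=1: x=[42.0000 42.0000 42.0000 42.0000 42.0000 42.0000 42.0000 42.0000 39.6900 2.3100] k=[42 42 42 42 42 42 42 42 37 1]
t=2: x=[42.0000 42.0000 42.0000 42.0000 42.0000 42.0000 42.0000 41.7250 35.2950 2.9800] k=[42 42 42 42 42 42 42 42 36 1]
t=3: x=[42.0000 42.0000 42.0000 42.0000 42.0000 42.0000 42.0000 41.6700 34.4050 2.9250] k=[42 42 42 42 42 42 42 39 32 0]
t=4: x=[42.0000 42.0000 42.0000 42.0000 42.0000 42.0000 41.8350 38.7800 30.6250 1.7600] k=[42 42 42 42 42 42 40 36 33 0]
t=5: x=[42.0000 42.0000 42.0000 42.0000 42.0000 41.8900 39.8900 36.0550 31.3500 1.8150] k=[42 42 42 42 42 40 38 36 33 3]
t=6: x=[42.0000 42.0000 42.0000 42.0000 41.8900 40.0000 38.0000 35.9450 31.5150 4.6500] k=[42 42 42 42 42 41 41 36 31 8]
t=7: x=[42.0000 42.0000 42.0000 42.0000 41.9450 41.0550 40.7250 36.0000 30.0100 9.2650] k=[42 42 42 42 42 42 42 33 29 8]
t=8: x=[42.0000 42.0000 42.0000 42.0000 42.0000 42.0000 41.5050 33.2750 28.0650 9.1550] k=[42 42 42 42 42 42 41 31 26 9]
t=9: x=[42.0000 42.0000 42.0000 42.0000 42.0000 41.9450 40.5050 31.2750 25.3400 9.9350] k=[42 42 42 42 42 42 42 29 26 8]
t=10: x=[42.0000 42.0000 42.0000 42.0000 42.0000 42.0000 41.2850 29.5500 25.1750 8.9900] k=[42 42 42 42 42 42 40 28 26 8]
t=11: x=[42.0000 42.0000 42.0000 42.0000 42.0000 41.8900 39.4500 28.5500 25.1200 8.9900] k=[42 42 42 42 42 42 38 27 28 11]
t=12: x=[42.0000 42.0000 42.0000 42.0000 42.0000 41.7800 37.6150 27.6600 27.0100 11.9350] k=[42 42 42 42 42 42 39 26 30 14]
t=13: x=[42.0000 42.0000 42.0000 42.0000 42.0000 41.8350 38.4500 26.9350 28.9000 14.8800] k=[42 42 42 42 42 39 40 30 32 14]
t=14: x=[42.0000 42.0000 42.0000 42.0000 41.8350 39.2200 39.3950 30.6600 30.9000 14.9900] k=[42 42 42 42 42 37 41 32 31 18]
t=15: x=[42.0000 42.0000 42.0000 42.0000 41.7250 37.4950 40.2850 32.4400 30.3400 18.7150] k=[42 42 42 42 41 40 41 33 29 18]
t=16: x=[42.0000 42.0000 42.0000 41.9450 41.0000 40.1100 40.5050 33.2200 28.6150 18.6050] k=[42 42 42 42 38 42 40 34 29 17]
t=17: x=[42.0000 42.0000 42.0000 41.7800 38.4400 41.6700 39.7800 34.0550 28.6150 17.6600] k=[42 42 42 42 35 39 42 35 26 16]
t=18: x=[42.0000 42.0000 42.0000 41.6150 35.6050 38.9450 41.4500 34.8900 25.9450 16.5500] k=[42 42 42 41 34 37 40 32 26 17]

0.0239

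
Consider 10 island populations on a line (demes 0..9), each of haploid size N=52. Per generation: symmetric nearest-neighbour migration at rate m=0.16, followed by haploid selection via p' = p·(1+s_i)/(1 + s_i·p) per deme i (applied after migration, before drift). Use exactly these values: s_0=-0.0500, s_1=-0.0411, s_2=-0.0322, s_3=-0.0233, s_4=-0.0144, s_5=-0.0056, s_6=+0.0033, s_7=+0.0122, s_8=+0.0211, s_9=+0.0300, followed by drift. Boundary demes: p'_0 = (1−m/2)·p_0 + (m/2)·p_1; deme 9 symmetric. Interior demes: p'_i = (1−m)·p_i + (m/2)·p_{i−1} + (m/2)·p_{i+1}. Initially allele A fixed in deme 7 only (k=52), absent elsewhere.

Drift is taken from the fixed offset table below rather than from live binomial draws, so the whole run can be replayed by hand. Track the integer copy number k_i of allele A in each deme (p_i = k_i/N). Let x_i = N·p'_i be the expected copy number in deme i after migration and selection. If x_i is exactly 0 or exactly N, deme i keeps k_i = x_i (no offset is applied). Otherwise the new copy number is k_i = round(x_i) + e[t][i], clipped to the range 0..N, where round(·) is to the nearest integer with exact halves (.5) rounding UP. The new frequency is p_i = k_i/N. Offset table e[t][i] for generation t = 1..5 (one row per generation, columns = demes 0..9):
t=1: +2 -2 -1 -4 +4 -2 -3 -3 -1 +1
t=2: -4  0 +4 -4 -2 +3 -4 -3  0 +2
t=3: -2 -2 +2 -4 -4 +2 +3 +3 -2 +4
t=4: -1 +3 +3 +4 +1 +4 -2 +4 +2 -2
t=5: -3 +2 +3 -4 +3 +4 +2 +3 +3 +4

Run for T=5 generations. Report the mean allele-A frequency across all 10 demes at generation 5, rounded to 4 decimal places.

0.1538

t=0: k=[0 0 0 0 0 0 0 52 0 0]
t=1: x=[0.0000 0.0000 0.0000 0.0000 0.0000 0.0000 4.1726 43.7644 4.2406 0.0000] k=[0 0 0 0 0 0 1 41 3 0]
t=2: x=[0.0000 0.0000 0.0000 0.0000 0.0000 0.0796 4.1325 34.8995 5.9085 0.2472] k=[0 0 0 0 0 3 0 32 6 2]
t=3: x=[0.0000 0.0000 0.0000 0.0000 0.2366 2.5066 2.8087 27.5172 7.8989 2.3864] k=[0 0 0 0 0 5 6 31 6 6]
t=4: x=[0.0000 0.0000 0.0000 0.0000 0.3943 4.6561 7.9421 27.1574 8.1424 6.1587] k=[0 0 0 0 1 9 6 31 10 4]
t=5: x=[0.0000 0.0000 0.0000 0.0781 1.5382 8.0816 8.2629 27.4772 11.3846 4.6025] k=[0 0 0 0 5 12 10 30 14 9]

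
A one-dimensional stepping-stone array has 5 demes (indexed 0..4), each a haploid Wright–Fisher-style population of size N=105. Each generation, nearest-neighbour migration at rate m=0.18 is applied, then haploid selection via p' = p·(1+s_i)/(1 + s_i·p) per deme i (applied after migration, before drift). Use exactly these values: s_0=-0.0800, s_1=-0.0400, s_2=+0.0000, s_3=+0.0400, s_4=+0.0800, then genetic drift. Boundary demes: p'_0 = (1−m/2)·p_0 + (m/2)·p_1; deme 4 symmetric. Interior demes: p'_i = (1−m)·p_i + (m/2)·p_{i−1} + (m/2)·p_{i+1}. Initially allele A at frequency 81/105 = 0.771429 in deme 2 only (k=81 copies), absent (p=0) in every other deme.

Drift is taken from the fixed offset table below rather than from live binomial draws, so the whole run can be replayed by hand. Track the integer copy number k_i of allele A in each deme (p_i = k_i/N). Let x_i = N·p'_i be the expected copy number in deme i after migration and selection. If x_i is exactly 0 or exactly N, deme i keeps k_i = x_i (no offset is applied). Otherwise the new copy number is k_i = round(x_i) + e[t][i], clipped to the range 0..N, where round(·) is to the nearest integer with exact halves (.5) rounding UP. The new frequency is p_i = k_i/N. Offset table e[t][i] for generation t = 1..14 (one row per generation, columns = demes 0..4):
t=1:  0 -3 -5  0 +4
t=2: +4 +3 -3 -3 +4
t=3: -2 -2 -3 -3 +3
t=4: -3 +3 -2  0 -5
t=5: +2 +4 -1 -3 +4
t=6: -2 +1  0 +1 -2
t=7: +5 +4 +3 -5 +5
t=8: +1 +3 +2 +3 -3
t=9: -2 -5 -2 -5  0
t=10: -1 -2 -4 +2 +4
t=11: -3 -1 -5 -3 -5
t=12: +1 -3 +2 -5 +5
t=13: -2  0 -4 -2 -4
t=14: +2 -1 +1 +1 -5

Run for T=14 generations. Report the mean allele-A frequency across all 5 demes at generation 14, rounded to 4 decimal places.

0.0781

t=0: k=[0 0 81 0 0]
t=1: x=[0.0000 7.0179 66.4200 7.5606 0.0000] k=[0 4 61 8 0]
t=2: x=[0.3313 8.4474 51.1000 12.4747 0.7772] k=[4 11 48 9 5]
t=3: x=[4.2747 13.2210 41.1600 12.5778 5.7653] k=[2 11 38 10 9]
t=4: x=[2.5907 12.1737 33.0500 12.8663 9.7497] k=[0 15 31 13 5]
t=5: x=[1.2433 14.5702 27.9400 14.3799 6.1508] k=[3 19 27 11 10]
t=6: x=[4.0987 17.6719 24.8400 12.7839 10.8141] k=[2 19 25 14 9]
t=7: x=[3.2564 17.4090 23.4700 15.0383 10.1330] k=[8 21 26 10 15]
t=8: x=[8.4958 19.6204 24.1100 12.3098 15.5417] k=[9 23 26 15 13]
t=9: x=[9.5136 21.3083 24.7400 16.3440 14.0929] k=[8 16 23 11 14]
t=10: x=[8.0761 15.3667 21.2900 12.7839 14.6749] k=[7 13 17 15 19]
t=11: x=[6.9769 12.3676 16.4600 16.0665 19.8493] k=[4 11 11 13 15]
t=12: x=[4.2747 9.9947 11.1800 13.4534 15.8269] k=[5 7 13 8 21]
t=13: x=[4.7845 7.0855 12.0100 9.9683 21.0976] k=[3 7 8 8 17]
t=14: x=[3.0991 6.4774 7.9100 9.1318 17.2721] k=[5 5 9 10 12]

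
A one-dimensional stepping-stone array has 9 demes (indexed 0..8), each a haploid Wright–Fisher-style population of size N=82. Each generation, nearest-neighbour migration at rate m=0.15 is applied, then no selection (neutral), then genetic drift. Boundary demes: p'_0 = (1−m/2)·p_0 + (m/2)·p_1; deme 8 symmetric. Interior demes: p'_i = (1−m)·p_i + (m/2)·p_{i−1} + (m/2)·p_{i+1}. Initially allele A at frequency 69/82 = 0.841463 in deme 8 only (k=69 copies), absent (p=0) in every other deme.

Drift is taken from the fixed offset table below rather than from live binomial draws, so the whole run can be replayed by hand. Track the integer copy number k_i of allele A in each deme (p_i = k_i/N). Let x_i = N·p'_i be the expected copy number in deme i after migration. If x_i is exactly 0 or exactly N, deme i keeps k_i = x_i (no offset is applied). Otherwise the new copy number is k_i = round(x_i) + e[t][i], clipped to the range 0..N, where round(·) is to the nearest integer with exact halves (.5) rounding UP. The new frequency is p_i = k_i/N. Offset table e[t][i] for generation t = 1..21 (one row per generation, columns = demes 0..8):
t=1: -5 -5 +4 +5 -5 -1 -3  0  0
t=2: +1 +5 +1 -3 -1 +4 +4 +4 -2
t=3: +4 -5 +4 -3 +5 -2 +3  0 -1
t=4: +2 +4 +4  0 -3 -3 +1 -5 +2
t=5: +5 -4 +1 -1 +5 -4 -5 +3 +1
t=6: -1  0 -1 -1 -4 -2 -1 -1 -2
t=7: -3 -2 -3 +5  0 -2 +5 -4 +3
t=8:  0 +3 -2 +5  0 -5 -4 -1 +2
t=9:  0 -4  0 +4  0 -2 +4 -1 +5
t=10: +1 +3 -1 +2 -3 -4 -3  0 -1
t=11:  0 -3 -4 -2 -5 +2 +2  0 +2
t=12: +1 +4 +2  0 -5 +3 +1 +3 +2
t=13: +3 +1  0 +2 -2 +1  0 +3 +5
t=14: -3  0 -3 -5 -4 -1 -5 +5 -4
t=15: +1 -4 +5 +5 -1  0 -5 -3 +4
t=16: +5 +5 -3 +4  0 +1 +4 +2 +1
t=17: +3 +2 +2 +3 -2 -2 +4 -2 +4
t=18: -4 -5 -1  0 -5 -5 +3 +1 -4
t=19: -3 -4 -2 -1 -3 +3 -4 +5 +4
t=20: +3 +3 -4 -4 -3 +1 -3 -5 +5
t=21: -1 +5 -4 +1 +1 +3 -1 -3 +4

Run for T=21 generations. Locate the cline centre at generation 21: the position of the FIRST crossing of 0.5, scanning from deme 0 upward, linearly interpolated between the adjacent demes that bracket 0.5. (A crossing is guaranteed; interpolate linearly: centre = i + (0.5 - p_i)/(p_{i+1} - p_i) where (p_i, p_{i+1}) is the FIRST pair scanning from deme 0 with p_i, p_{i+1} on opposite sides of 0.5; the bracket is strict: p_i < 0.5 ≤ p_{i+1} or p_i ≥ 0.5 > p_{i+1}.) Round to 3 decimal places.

7.556

t=0: k=[0 0 0 0 0 0 0 0 69]
t=1: x=[0.0000 0.0000 0.0000 0.0000 0.0000 0.0000 0.0000 5.1750 63.8250] k=[0 0 0 0 0 0 0 5 64]
t=2: x=[0.0000 0.0000 0.0000 0.0000 0.0000 0.0000 0.3750 9.0500 59.5750] k=[0 0 0 0 0 0 4 13 58]
t=3: x=[0.0000 0.0000 0.0000 0.0000 0.0000 0.3000 4.3750 15.7000 54.6250] k=[0 0 0 0 0 0 7 16 54]
t=4: x=[0.0000 0.0000 0.0000 0.0000 0.0000 0.5250 7.1500 18.1750 51.1500] k=[0 0 0 0 0 0 8 13 53]
t=5: x=[0.0000 0.0000 0.0000 0.0000 0.0000 0.6000 7.7750 15.6250 50.0000] k=[0 0 0 0 0 0 3 19 51]
t=6: x=[0.0000 0.0000 0.0000 0.0000 0.0000 0.2250 3.9750 20.2000 48.6000] k=[0 0 0 0 0 0 3 19 47]
t=7: x=[0.0000 0.0000 0.0000 0.0000 0.0000 0.2250 3.9750 19.9000 44.9000] k=[0 0 0 0 0 0 9 16 48]
t=8: x=[0.0000 0.0000 0.0000 0.0000 0.0000 0.6750 8.8500 17.8750 45.6000] k=[0 0 0 0 0 0 5 17 48]
t=9: x=[0.0000 0.0000 0.0000 0.0000 0.0000 0.3750 5.5250 18.4250 45.6750] k=[0 0 0 0 0 0 10 17 51]
t=10: x=[0.0000 0.0000 0.0000 0.0000 0.0000 0.7500 9.7750 19.0250 48.4500] k=[0 0 0 0 0 0 7 19 47]
t=11: x=[0.0000 0.0000 0.0000 0.0000 0.0000 0.5250 7.3750 20.2000 44.9000] k=[0 0 0 0 0 3 9 20 47]
t=12: x=[0.0000 0.0000 0.0000 0.0000 0.2250 3.2250 9.3750 21.2000 44.9750] k=[0 0 0 0 0 6 10 24 47]
t=13: x=[0.0000 0.0000 0.0000 0.0000 0.4500 5.8500 10.7500 24.6750 45.2750] k=[0 0 0 0 0 7 11 28 50]
t=14: x=[0.0000 0.0000 0.0000 0.0000 0.5250 6.7750 11.9750 28.3750 48.3500] k=[0 0 0 0 0 6 7 33 44]
t=15: x=[0.0000 0.0000 0.0000 0.0000 0.4500 5.6250 8.8750 31.8750 43.1750] k=[0 0 0 0 0 6 4 29 47]
t=16: x=[0.0000 0.0000 0.0000 0.0000 0.4500 5.4000 6.0250 28.4750 45.6500] k=[0 0 0 0 0 6 10 30 47]
t=17: x=[0.0000 0.0000 0.0000 0.0000 0.4500 5.8500 11.2000 29.7750 45.7250] k=[0 0 0 0 0 4 15 28 50]
t=18: x=[0.0000 0.0000 0.0000 0.0000 0.3000 4.5250 15.1500 28.6750 48.3500] k=[0 0 0 0 0 0 18 30 44]
t=19: x=[0.0000 0.0000 0.0000 0.0000 0.0000 1.3500 17.5500 30.1500 42.9500] k=[0 0 0 0 0 4 14 35 47]
t=20: x=[0.0000 0.0000 0.0000 0.0000 0.3000 4.4500 14.8250 34.3250 46.1000] k=[0 0 0 0 0 5 12 29 51]
t=21: x=[0.0000 0.0000 0.0000 0.0000 0.3750 5.1500 12.7500 29.3750 49.3500] k=[0 0 0 0 1 8 12 26 53]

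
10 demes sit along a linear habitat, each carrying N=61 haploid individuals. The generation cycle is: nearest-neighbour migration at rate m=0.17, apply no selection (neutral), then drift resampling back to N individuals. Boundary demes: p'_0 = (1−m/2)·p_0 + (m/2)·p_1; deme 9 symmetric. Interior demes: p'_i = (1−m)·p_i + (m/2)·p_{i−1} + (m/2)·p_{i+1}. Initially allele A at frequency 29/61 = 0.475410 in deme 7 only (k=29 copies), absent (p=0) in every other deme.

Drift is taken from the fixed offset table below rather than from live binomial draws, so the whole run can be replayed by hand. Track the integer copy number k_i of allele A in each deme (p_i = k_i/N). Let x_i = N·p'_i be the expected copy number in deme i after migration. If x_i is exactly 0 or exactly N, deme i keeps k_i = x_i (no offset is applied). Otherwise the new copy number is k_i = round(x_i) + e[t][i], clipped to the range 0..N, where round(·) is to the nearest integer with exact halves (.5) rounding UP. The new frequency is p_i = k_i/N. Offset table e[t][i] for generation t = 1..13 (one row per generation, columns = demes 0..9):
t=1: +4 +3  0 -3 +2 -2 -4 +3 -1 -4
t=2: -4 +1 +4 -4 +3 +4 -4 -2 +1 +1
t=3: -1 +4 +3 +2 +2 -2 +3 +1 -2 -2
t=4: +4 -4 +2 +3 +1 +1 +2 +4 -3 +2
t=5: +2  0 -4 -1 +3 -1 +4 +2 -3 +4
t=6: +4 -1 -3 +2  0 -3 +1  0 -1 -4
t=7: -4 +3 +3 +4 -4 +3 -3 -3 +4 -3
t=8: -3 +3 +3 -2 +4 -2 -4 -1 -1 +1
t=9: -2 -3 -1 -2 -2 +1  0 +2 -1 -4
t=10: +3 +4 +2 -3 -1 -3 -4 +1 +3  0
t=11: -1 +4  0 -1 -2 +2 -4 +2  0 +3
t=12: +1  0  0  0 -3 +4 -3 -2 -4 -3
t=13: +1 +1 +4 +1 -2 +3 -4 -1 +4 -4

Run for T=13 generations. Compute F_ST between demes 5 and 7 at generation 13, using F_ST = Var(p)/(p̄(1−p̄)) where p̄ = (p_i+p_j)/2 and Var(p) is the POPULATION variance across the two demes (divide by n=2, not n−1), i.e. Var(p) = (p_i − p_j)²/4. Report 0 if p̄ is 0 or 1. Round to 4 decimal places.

t=0: k=[0 0 0 0 0 0 0 29 0 0]
t=1: x=[0.0000 0.0000 0.0000 0.0000 0.0000 0.0000 2.4650 24.0700 2.4650 0.0000] k=[0 0 0 0 0 0 0 27 1 0]
t=2: x=[0.0000 0.0000 0.0000 0.0000 0.0000 0.0000 2.2950 22.4950 3.1250 0.0850] k=[0 0 0 0 0 0 0 20 4 1]
t=3: x=[0.0000 0.0000 0.0000 0.0000 0.0000 0.0000 1.7000 16.9400 5.1050 1.2550] k=[0 0 0 0 0 0 5 18 3 0]
t=4: x=[0.0000 0.0000 0.0000 0.0000 0.0000 0.4250 5.6800 15.6200 4.0200 0.2550] k=[0 0 0 0 0 1 8 20 1 2]
t=5: x=[0.0000 0.0000 0.0000 0.0000 0.0850 1.5100 8.4250 17.3650 2.7000 1.9150] k=[0 0 0 0 3 1 12 19 0 6]
t=6: x=[0.0000 0.0000 0.0000 0.2550 2.5750 2.1050 11.6600 16.7900 2.1250 5.4900] k=[0 0 0 2 3 0 13 17 1 1]
t=7: x=[0.0000 0.0000 0.1700 1.9150 2.6600 1.3600 12.2350 15.3000 2.3600 1.0000] k=[0 0 3 6 0 4 9 12 6 0]
t=8: x=[0.0000 0.2550 3.0000 5.2350 0.8500 4.0850 8.8300 11.2350 6.0000 0.5100] k=[0 3 6 3 5 2 5 10 5 2]
t=9: x=[0.2550 3.0000 5.4900 3.4250 4.5750 2.5100 5.1700 9.1500 5.1700 2.2550] k=[0 0 4 1 3 4 5 11 4 0]
t=10: x=[0.0000 0.3400 3.4050 1.4250 2.9150 4.0000 5.4250 9.8950 4.2550 0.3400] k=[0 4 5 0 2 1 1 11 7 0]
t=11: x=[0.3400 3.7450 4.4900 0.5950 1.7450 1.0850 1.8500 9.8100 6.7450 0.5950] k=[0 8 4 0 0 3 0 12 7 4]
t=12: x=[0.6800 6.9800 4.0000 0.3400 0.2550 2.4900 1.2750 10.5550 7.1700 4.2550] k=[2 7 4 0 0 6 0 9 3 1]
t=13: x=[2.4250 6.3200 3.9150 0.3400 0.5100 4.9800 1.2750 7.7250 3.3400 1.1700] k=[3 7 8 1 0 8 0 7 7 0]

0.0006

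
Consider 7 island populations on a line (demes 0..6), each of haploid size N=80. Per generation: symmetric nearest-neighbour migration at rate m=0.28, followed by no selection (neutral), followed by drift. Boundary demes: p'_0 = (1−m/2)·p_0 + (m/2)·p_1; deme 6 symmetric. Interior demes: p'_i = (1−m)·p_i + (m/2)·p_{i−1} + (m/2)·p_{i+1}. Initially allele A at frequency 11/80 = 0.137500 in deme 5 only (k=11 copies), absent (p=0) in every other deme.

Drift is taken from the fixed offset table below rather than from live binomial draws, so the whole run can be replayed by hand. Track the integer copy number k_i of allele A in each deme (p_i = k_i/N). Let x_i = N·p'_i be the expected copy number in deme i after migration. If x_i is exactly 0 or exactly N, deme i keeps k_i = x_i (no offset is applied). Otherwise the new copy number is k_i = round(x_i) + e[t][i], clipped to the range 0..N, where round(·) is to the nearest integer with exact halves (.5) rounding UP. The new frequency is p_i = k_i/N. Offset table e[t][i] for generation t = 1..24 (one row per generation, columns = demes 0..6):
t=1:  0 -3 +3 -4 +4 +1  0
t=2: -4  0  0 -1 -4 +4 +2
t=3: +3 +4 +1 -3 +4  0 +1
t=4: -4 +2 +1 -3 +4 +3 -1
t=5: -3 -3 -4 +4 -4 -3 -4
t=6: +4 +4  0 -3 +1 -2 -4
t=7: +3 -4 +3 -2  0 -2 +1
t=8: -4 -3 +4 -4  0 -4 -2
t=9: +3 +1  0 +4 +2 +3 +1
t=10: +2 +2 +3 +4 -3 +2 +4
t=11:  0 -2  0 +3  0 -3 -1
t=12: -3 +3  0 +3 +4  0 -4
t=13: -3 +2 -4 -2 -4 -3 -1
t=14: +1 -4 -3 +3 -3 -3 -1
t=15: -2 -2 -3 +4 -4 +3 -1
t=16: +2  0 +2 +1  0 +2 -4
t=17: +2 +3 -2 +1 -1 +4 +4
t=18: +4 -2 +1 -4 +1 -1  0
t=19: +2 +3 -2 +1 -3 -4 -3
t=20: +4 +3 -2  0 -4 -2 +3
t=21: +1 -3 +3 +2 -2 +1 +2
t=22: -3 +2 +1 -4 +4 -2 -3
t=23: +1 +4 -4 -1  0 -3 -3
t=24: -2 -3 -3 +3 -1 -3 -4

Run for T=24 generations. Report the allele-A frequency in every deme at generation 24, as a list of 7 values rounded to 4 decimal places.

t=0: k=[0 0 0 0 0 11 0]
t=1: x=[0.0000 0.0000 0.0000 0.0000 1.5400 7.9200 1.5400] k=[0 0 0 0 6 9 2]
t=2: x=[0.0000 0.0000 0.0000 0.8400 5.5800 7.6000 2.9800] k=[0 0 0 0 2 12 5]
t=3: x=[0.0000 0.0000 0.0000 0.2800 3.1200 9.6200 5.9800] k=[0 0 0 0 7 10 7]
t=4: x=[0.0000 0.0000 0.0000 0.9800 6.4400 9.1600 7.4200] k=[0 0 0 0 10 12 6]
t=5: x=[0.0000 0.0000 0.0000 1.4000 8.8800 10.8800 6.8400] k=[0 0 0 5 5 8 3]
t=6: x=[0.0000 0.0000 0.7000 4.3000 5.4200 6.8800 3.7000] k=[0 0 1 1 6 5 0]
t=7: x=[0.0000 0.1400 0.8600 1.7000 5.1600 4.4400 0.7000] k=[0 0 4 0 5 2 2]
t=8: x=[0.0000 0.5600 2.8800 1.2600 3.8800 2.4200 2.0000] k=[0 0 7 0 4 0 0]
t=9: x=[0.0000 0.9800 5.0400 1.5400 2.8800 0.5600 0.0000] k=[0 2 5 6 5 4 0]
t=10: x=[0.2800 2.1400 4.7200 5.7200 5.0000 3.5800 0.5600] k=[2 4 8 10 2 6 5]
t=11: x=[2.2800 4.2800 7.7200 8.6000 3.6800 5.3000 5.1400] k=[2 2 8 12 4 2 4]
t=12: x=[2.0000 2.8400 7.7200 10.3200 4.8400 2.5600 3.7200] k=[0 6 8 13 9 3 0]
t=13: x=[0.8400 5.4400 8.4200 11.7400 8.7200 3.4200 0.4200] k=[0 7 4 10 5 0 0]
t=14: x=[0.9800 5.6000 5.2600 8.4600 5.0000 0.7000 0.0000] k=[2 2 2 11 2 0 0]
t=15: x=[2.0000 2.0000 3.2600 8.4800 2.9800 0.2800 0.0000] k=[0 0 0 12 0 3 0]
t=16: x=[0.0000 0.0000 1.6800 8.6400 2.1000 2.1600 0.4200] k=[0 0 4 10 2 4 0]
t=17: x=[0.0000 0.5600 4.2800 8.0400 3.4000 3.1600 0.5600] k=[0 4 2 9 2 7 5]
t=18: x=[0.5600 3.1600 3.2600 7.0400 3.6800 6.0200 5.2800] k=[5 1 4 3 5 5 5]
t=19: x=[4.4400 1.9800 3.4400 3.4200 4.7200 5.0000 5.0000] k=[6 5 1 4 2 1 2]
t=20: x=[5.8600 4.5800 1.9800 3.3000 2.1400 1.2800 1.8600] k=[10 8 0 3 0 0 5]
t=21: x=[9.7200 7.1600 1.5400 2.1600 0.4200 0.7000 4.3000] k=[11 4 5 4 0 2 6]
t=22: x=[10.0200 5.1200 4.7200 3.5800 0.8400 2.2800 5.4400] k=[7 7 6 0 5 0 2]
t=23: x=[7.0000 6.8600 5.3000 1.5400 3.6000 0.9800 1.7200] k=[8 11 1 1 4 0 0]
t=24: x=[8.4200 9.1800 2.4000 1.4200 3.0200 0.5600 0.0000] k=[6 6 0 4 2 0 0]

[0.0750, 0.0750, 0.0000, 0.0500, 0.0250, 0.0000, 0.0000]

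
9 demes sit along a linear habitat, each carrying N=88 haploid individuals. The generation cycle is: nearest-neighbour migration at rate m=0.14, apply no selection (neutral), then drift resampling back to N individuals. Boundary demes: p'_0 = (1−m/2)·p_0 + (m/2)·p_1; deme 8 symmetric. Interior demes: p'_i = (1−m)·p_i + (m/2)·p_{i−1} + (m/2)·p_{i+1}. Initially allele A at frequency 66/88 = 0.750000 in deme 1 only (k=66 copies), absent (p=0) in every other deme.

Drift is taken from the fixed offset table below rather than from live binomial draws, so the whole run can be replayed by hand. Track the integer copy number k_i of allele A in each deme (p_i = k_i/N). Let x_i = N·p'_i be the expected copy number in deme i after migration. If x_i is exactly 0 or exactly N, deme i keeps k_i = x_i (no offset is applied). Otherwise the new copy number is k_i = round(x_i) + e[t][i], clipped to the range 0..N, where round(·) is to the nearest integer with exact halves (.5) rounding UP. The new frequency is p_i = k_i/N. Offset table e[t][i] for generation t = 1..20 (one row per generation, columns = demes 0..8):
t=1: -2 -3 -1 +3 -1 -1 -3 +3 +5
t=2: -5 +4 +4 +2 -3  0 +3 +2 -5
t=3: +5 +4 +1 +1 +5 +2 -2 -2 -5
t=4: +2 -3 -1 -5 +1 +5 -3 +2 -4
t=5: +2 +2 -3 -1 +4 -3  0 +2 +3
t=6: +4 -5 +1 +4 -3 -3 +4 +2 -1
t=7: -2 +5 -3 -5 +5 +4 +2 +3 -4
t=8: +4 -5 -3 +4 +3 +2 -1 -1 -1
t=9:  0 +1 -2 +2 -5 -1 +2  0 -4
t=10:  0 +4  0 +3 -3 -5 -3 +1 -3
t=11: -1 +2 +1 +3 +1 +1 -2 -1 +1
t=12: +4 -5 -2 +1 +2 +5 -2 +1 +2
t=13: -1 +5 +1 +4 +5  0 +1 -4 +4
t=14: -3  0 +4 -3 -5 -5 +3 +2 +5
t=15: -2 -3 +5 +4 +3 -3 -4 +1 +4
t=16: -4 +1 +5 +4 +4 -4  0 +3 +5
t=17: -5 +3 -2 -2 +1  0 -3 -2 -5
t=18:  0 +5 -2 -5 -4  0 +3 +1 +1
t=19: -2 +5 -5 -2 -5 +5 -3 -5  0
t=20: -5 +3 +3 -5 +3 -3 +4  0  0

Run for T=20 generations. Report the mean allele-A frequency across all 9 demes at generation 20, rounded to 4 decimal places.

0.1402

t=0: k=[0 66 0 0 0 0 0 0 0]
t=1: x=[4.6200 56.7600 4.6200 0.0000 0.0000 0.0000 0.0000 0.0000 0.0000] k=[3 54 4 0 0 0 0 0 0]
t=2: x=[6.5700 46.9300 7.2200 0.2800 0.0000 0.0000 0.0000 0.0000 0.0000] k=[2 51 11 2 0 0 0 0 0]
t=3: x=[5.4300 44.7700 13.1700 2.4900 0.1400 0.0000 0.0000 0.0000 0.0000] k=[10 49 14 3 5 0 0 0 0]
t=4: x=[12.7300 43.8200 15.6800 3.9100 4.5100 0.3500 0.0000 0.0000 0.0000] k=[15 41 15 0 6 5 0 0 0]
t=5: x=[16.8200 37.3600 15.7700 1.4700 5.5100 4.7200 0.3500 0.0000 0.0000] k=[19 39 13 0 10 2 0 0 0]
t=6: x=[20.4000 35.7800 13.9100 1.6100 8.7400 2.4200 0.1400 0.0000 0.0000] k=[24 31 15 6 6 0 4 0 0]
t=7: x=[24.4900 29.3900 15.4900 6.6300 5.5800 0.7000 3.4400 0.2800 0.0000] k=[22 34 12 2 11 5 5 3 0]
t=8: x=[22.8400 31.6200 12.8400 3.3300 9.9500 5.4200 4.8600 2.9300 0.2100] k=[27 27 10 7 13 7 4 2 0]
t=9: x=[27.0000 25.8100 10.9800 7.6300 12.1600 7.2100 4.0700 2.0000 0.1400] k=[27 27 9 10 7 6 6 2 0]
t=10: x=[27.0000 25.7400 10.3300 9.7200 7.1400 6.0700 5.7200 2.1400 0.1400] k=[27 30 10 13 4 1 3 3 0]
t=11: x=[27.2100 28.3900 11.6100 12.1600 4.4200 1.3500 2.8600 2.7900 0.2100] k=[26 30 13 15 5 2 1 2 1]
t=12: x=[26.2800 28.5300 14.3300 14.1600 5.4900 2.1400 1.1400 1.8600 1.0700] k=[30 24 12 15 7 7 0 3 3]
t=13: x=[29.5800 23.5800 13.0500 14.2300 7.5600 6.5100 0.7000 2.7900 3.0000] k=[29 29 14 18 13 7 2 0 7]
t=14: x=[29.0000 27.9500 15.3300 17.3700 12.9300 7.0700 2.2100 0.6300 6.5100] k=[26 28 19 14 8 2 5 3 12]
t=15: x=[26.1400 27.2300 19.2800 13.9300 8.0000 2.6300 4.6500 3.7700 11.3700] k=[24 24 24 18 11 0 1 5 15]
t=16: x=[24.0000 24.0000 23.5800 17.9300 10.7200 0.8400 1.2100 5.4200 14.3000] k=[20 25 29 22 15 0 1 8 19]
t=17: x=[20.3500 24.9300 28.2300 22.0000 14.4400 1.1200 1.4200 8.2800 18.2300] k=[15 28 26 20 15 1 0 6 13]
t=18: x=[15.9100 26.9500 25.7200 20.0700 14.3700 1.9100 0.4900 6.0700 12.5100] k=[16 32 24 15 10 2 3 7 14]
t=19: x=[17.1200 30.3200 23.9300 15.2800 9.7900 2.6300 3.2100 7.2100 13.5100] k=[15 35 19 13 5 8 0 2 14]
t=20: x=[16.4000 32.4800 19.7000 12.8600 5.7700 7.2300 0.7000 2.7000 13.1600] k=[11 35 23 8 9 4 5 3 13]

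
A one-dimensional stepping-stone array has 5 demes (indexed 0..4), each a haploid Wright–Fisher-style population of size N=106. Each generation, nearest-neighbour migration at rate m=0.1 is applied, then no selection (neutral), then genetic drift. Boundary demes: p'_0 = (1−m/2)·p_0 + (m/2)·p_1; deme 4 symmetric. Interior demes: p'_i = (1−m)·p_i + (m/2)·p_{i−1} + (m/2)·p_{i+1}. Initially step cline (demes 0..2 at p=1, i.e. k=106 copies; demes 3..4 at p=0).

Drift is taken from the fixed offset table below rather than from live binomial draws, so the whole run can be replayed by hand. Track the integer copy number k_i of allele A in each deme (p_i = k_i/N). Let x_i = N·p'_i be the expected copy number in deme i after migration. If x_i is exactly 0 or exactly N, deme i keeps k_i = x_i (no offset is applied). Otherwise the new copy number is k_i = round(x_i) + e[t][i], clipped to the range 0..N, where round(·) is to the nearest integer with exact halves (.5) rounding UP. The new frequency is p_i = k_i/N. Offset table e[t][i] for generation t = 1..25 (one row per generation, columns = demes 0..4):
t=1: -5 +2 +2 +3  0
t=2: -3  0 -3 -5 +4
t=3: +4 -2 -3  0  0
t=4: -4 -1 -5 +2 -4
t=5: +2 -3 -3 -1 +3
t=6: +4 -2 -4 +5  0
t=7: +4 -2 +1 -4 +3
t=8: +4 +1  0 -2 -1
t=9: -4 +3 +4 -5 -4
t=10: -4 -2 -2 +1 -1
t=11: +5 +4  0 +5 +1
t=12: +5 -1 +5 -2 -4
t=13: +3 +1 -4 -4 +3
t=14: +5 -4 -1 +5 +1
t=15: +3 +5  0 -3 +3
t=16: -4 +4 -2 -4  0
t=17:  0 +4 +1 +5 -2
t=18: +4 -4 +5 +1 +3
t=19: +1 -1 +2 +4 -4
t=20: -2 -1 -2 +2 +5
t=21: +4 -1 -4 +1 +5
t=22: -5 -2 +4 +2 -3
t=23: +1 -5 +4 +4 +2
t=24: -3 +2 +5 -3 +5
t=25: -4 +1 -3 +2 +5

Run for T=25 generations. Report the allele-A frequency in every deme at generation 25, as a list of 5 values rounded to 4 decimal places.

t=0: k=[106 106 106 0 0]
t=1: x=[106.0000 106.0000 100.7000 5.3000 0.0000] k=[106 106 103 8 0]
t=2: x=[106.0000 105.8500 98.4000 12.3500 0.4000] k=[106 106 95 7 4]
t=3: x=[106.0000 105.4500 91.1500 11.2500 4.1500] k=[106 103 88 11 4]
t=4: x=[105.8500 102.4000 84.9000 14.5000 4.3500] k=[102 101 80 17 0]
t=5: x=[101.9500 100.0000 77.9000 19.3000 0.8500] k=[104 97 75 18 4]
t=6: x=[103.6500 96.2500 73.2500 20.1500 4.7000] k=[106 94 69 25 5]
t=7: x=[105.4000 93.3500 68.0500 26.2000 6.0000] k=[106 91 69 22 9]
t=8: x=[105.2500 90.6500 67.7500 23.7000 9.6500] k=[106 92 68 22 9]
t=9: x=[105.3000 91.5000 66.9000 23.6500 9.6500] k=[101 95 71 19 6]
t=10: x=[100.7000 94.1000 69.6000 20.9500 6.6500] k=[97 92 68 22 6]
t=11: x=[96.7500 91.0500 66.9000 23.5000 6.8000] k=[102 95 67 29 8]
t=12: x=[101.6500 93.9500 66.5000 29.8500 9.0500] k=[106 93 72 28 5]
t=13: x=[105.3500 92.6000 70.8500 29.0500 6.1500] k=[106 94 67 25 9]
t=14: x=[105.4000 93.2500 66.2500 26.3000 9.8000] k=[106 89 65 31 11]
t=15: x=[105.1500 88.6500 64.5000 31.7000 12.0000] k=[106 94 65 29 15]
t=16: x=[105.4000 93.1500 64.6500 30.1000 15.7000] k=[101 97 63 26 16]
t=17: x=[100.8000 95.5000 62.8500 27.3500 16.5000] k=[101 100 64 32 15]
t=18: x=[100.9500 98.2500 64.2000 32.7500 15.8500] k=[105 94 69 34 19]
t=19: x=[104.4500 93.3000 68.5000 35.0000 19.7500] k=[105 92 71 39 16]
t=20: x=[104.3500 91.6000 70.4500 39.4500 17.1500] k=[102 91 68 41 22]
t=21: x=[101.4500 90.4000 67.8000 41.4000 22.9500] k=[105 89 64 42 28]
t=22: x=[104.2000 88.5500 64.1500 42.4000 28.7000] k=[99 87 68 44 26]
t=23: x=[98.4000 86.6500 67.7500 44.3000 26.9000] k=[99 82 72 48 29]
t=24: x=[98.1500 82.3500 71.3000 48.2500 29.9500] k=[95 84 76 45 35]
t=25: x=[94.4500 84.1500 74.8500 46.0500 35.5000] k=[90 85 72 48 41]

[0.8491, 0.8019, 0.6792, 0.4528, 0.3868]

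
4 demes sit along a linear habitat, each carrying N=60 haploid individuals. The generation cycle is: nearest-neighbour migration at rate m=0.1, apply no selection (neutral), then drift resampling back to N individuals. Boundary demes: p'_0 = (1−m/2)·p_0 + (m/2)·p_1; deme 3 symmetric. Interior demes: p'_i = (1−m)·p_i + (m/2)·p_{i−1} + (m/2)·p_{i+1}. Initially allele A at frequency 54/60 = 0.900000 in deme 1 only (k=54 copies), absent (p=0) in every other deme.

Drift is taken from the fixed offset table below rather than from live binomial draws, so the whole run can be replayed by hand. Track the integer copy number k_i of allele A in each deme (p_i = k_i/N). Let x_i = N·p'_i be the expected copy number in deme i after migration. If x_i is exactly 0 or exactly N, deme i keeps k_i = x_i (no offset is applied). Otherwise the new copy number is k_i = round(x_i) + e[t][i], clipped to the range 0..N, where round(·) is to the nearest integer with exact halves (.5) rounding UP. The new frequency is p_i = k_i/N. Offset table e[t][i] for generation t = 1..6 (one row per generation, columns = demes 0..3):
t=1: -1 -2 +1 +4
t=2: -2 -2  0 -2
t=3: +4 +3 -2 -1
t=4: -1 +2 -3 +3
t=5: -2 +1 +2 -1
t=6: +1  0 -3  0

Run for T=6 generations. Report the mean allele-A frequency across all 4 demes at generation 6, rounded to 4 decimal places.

0.2208

t=0: k=[0 54 0 0]
t=1: x=[2.7000 48.6000 2.7000 0.0000] k=[2 47 4 0]
t=2: x=[4.2500 42.6000 5.9500 0.2000] k=[2 41 6 0]
t=3: x=[3.9500 37.3000 7.4500 0.3000] k=[8 40 5 0]
t=4: x=[9.6000 36.6500 6.5000 0.2500] k=[9 39 4 3]
t=5: x=[10.5000 35.7500 5.7000 3.0500] k=[9 37 8 2]
t=6: x=[10.4000 34.1500 9.1500 2.3000] k=[11 34 6 2]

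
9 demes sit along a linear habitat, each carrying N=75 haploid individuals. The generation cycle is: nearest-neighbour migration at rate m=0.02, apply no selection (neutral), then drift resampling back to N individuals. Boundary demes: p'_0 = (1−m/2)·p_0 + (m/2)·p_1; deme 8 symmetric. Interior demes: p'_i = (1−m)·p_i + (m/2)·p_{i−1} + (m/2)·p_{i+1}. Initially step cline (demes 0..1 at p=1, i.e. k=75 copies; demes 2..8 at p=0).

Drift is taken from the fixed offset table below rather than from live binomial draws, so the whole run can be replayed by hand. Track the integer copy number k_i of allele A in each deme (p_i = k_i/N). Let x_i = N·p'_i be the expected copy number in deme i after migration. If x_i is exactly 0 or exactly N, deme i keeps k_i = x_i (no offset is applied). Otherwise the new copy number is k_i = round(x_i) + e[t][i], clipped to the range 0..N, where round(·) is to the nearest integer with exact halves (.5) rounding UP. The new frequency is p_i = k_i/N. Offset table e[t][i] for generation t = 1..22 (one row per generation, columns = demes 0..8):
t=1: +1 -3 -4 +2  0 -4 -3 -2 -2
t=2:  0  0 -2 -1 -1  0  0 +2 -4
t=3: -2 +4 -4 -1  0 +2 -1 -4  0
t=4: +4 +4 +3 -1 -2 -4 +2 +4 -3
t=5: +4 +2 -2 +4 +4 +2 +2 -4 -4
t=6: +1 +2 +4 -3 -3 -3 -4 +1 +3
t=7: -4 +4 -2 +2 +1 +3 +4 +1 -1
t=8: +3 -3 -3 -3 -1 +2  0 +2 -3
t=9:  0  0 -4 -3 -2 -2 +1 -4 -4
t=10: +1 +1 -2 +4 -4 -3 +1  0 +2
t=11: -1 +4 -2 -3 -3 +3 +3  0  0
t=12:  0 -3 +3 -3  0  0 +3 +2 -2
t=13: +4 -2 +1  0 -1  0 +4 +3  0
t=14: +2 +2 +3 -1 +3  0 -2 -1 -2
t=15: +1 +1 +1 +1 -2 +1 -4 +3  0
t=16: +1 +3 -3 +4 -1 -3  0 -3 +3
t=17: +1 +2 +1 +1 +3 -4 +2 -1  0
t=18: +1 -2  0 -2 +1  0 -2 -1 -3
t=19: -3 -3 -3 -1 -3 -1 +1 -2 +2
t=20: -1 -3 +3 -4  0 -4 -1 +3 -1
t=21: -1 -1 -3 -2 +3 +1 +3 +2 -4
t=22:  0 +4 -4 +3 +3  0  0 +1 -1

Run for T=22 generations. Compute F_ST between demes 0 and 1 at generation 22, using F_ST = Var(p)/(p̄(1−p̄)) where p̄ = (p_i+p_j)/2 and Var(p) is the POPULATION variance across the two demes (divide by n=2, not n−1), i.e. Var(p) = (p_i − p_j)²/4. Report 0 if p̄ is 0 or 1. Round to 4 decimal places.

t=0: k=[75 75 0 0 0 0 0 0 0]
t=1: x=[75.0000 74.2500 0.7500 0.0000 0.0000 0.0000 0.0000 0.0000 0.0000] k=[75 71 0 0 0 0 0 0 0]
t=2: x=[74.9600 70.3300 0.7100 0.0000 0.0000 0.0000 0.0000 0.0000 0.0000] k=[75 70 0 0 0 0 0 0 0]
t=3: x=[74.9500 69.3500 0.7000 0.0000 0.0000 0.0000 0.0000 0.0000 0.0000] k=[73 73 0 0 0 0 0 0 0]
t=4: x=[73.0000 72.2700 0.7300 0.0000 0.0000 0.0000 0.0000 0.0000 0.0000] k=[75 75 4 0 0 0 0 0 0]
t=5: x=[75.0000 74.2900 4.6700 0.0400 0.0000 0.0000 0.0000 0.0000 0.0000] k=[75 75 3 4 0 0 0 0 0]
t=6: x=[75.0000 74.2800 3.7300 3.9500 0.0400 0.0000 0.0000 0.0000 0.0000] k=[75 75 8 1 0 0 0 0 0]
t=7: x=[75.0000 74.3300 8.6000 1.0600 0.0100 0.0000 0.0000 0.0000 0.0000] k=[75 75 7 3 1 0 0 0 0]
t=8: x=[75.0000 74.3200 7.6400 3.0200 1.0100 0.0100 0.0000 0.0000 0.0000] k=[75 71 5 0 0 2 0 0 0]
t=9: x=[74.9600 70.3800 5.6100 0.0500 0.0200 1.9600 0.0200 0.0000 0.0000] k=[75 70 2 0 0 0 1 0 0]
t=10: x=[74.9500 69.3700 2.6600 0.0200 0.0000 0.0100 0.9800 0.0100 0.0000] k=[75 70 1 4 0 0 2 0 0]
t=11: x=[74.9500 69.3600 1.7200 3.9300 0.0400 0.0200 1.9600 0.0200 0.0000] k=[74 73 0 1 0 3 5 0 0]
t=12: x=[73.9900 72.2800 0.7400 0.9800 0.0400 2.9900 4.9300 0.0500 0.0000] k=[74 69 4 0 0 3 8 2 0]
t=13: x=[73.9500 68.4000 4.6100 0.0400 0.0300 3.0200 7.8900 2.0400 0.0200] k=[75 66 6 0 0 3 12 5 0]
t=14: x=[74.9100 65.4900 6.5400 0.0600 0.0300 3.0600 11.8400 5.0200 0.0500] k=[75 67 10 0 3 3 10 4 0]
t=15: x=[74.9200 66.5100 10.4700 0.1300 2.9700 3.0700 9.8700 4.0200 0.0400] k=[75 68 11 1 1 4 6 7 0]
t=16: x=[74.9300 67.5000 11.4700 1.1000 1.0300 3.9900 5.9900 6.9200 0.0700] k=[75 71 8 5 0 1 6 4 3]
t=17: x=[74.9600 70.4100 8.6000 4.9800 0.0600 1.0400 5.9300 4.0100 3.0100] k=[75 72 10 6 3 0 8 3 3]
t=18: x=[74.9700 71.4100 10.5800 6.0100 3.0000 0.1100 7.8700 3.0500 3.0000] k=[75 69 11 4 4 0 6 2 0]
t=19: x=[74.9400 68.4800 11.5100 4.0700 3.9600 0.1000 5.9000 2.0200 0.0200] k=[72 65 9 3 1 0 7 0 2]
t=20: x=[71.9300 64.5100 9.5000 3.0400 1.0100 0.0800 6.8600 0.0900 1.9800] k=[71 62 13 0 1 0 6 3 1]
t=21: x=[70.9100 61.6000 13.3600 0.1400 0.9800 0.0700 5.9100 3.0100 1.0200] k=[70 61 10 0 4 1 9 5 0]
t=22: x=[69.9100 60.5800 10.4100 0.1400 3.9300 1.1100 8.8800 4.9900 0.0500] k=[70 65 6 3 7 1 9 6 0]

0.0123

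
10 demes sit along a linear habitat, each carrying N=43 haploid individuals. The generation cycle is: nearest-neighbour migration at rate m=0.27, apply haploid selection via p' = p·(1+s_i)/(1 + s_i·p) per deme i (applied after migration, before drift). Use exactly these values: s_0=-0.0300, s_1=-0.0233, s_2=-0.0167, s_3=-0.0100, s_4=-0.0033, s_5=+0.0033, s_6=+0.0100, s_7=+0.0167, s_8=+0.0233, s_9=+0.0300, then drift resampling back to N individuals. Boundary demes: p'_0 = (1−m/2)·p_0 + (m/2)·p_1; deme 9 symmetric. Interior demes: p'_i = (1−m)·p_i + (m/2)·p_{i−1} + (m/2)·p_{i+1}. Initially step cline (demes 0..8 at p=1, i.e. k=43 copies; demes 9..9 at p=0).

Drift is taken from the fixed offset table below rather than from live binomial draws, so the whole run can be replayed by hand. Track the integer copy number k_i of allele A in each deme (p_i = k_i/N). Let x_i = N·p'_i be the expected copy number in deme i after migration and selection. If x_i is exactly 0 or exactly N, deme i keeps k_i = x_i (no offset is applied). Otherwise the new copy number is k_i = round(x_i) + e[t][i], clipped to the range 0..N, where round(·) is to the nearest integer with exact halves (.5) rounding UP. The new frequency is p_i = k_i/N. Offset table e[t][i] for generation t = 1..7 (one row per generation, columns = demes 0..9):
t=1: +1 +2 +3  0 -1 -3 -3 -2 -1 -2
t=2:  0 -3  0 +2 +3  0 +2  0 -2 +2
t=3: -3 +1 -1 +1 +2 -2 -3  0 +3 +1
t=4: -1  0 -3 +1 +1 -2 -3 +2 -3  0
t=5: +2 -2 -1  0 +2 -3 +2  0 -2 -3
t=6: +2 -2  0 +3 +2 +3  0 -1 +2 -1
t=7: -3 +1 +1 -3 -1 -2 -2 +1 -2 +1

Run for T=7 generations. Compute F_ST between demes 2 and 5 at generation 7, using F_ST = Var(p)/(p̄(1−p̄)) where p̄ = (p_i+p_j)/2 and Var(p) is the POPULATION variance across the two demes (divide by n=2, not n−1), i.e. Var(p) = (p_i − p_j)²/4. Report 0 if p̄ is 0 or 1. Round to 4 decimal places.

t=0: k=[43 43 43 43 43 43 43 43 43 0]
t=1: x=[43.0000 43.0000 43.0000 43.0000 43.0000 43.0000 43.0000 43.0000 37.3097 5.9550] k=[43 43 43 43 43 43 43 43 36 4]
t=2: x=[43.0000 43.0000 43.0000 43.0000 43.0000 43.0000 43.0000 42.0702 32.8052 8.5201] k=[43 43 43 43 43 43 43 42 31 11]
t=3: x=[43.0000 43.0000 43.0000 43.0000 43.0000 43.0000 42.8663 40.6865 29.9949 13.9774] k=[43 43 43 43 43 43 40 41 33 15]
t=4: x=[43.0000 43.0000 43.0000 43.0000 43.0000 42.5963 40.5630 39.8339 31.8414 17.7372] k=[43 43 43 43 43 41 38 42 29 18]
t=5: x=[43.0000 43.0000 43.0000 43.0000 42.7291 40.8717 38.9814 39.7550 29.4844 19.8004] k=[43 43 43 43 43 38 41 40 27 17]
t=6: x=[43.0000 43.0000 43.0000 43.0000 42.3228 39.0917 40.4837 38.4479 27.6332 18.6616] k=[43 43 43 43 43 42 40 37 30 18]
t=7: x=[43.0000 43.0000 43.0000 43.0000 42.8646 41.8686 39.8938 36.5513 29.5389 19.9357] k=[43 43 43 43 42 40 38 38 28 21]

0.0361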